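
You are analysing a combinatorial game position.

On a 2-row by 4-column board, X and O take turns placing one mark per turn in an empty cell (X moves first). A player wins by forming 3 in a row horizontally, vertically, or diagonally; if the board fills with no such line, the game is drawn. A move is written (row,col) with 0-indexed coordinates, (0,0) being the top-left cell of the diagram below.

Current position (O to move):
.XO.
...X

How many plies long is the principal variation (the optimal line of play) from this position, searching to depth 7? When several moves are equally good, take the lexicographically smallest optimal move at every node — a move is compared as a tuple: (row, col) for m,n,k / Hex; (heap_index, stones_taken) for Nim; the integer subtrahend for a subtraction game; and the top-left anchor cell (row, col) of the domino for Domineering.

ply 1, O at .XO./...X | (0,0)=+0→OXO./...X*; (0,3)=+0→.XOO/...X; (1,0)=+0→.XO./O..X; (1,1)=+0→.XO./.O.X; (1,2)=+0→.XO./..OX
ply 2, X at OXO./...X | (0,3)=+0→OXOX/...X*; (1,0)=+0→OXO./X..X; (1,1)=+0→OXO./.X.X; (1,2)=+0→OXO./..XX
ply 3, O at OXOX/...X | (1,0)=+0→OXOX/O..X*; (1,1)=+0→OXOX/.O.X; (1,2)=+0→OXOX/..OX
ply 4, X at OXOX/O..X | (1,1)=+0→OXOX/OX.X*; (1,2)=+0→OXOX/O.XX
ply 5, O at OXOX/OX.X | (1,2)=+0→OXOX/OXOX*
ply 6: OXOX/OXOX is terminal +0 (X); from .XO./...X depth 7

PV length from [.XO./...X]: 5 plies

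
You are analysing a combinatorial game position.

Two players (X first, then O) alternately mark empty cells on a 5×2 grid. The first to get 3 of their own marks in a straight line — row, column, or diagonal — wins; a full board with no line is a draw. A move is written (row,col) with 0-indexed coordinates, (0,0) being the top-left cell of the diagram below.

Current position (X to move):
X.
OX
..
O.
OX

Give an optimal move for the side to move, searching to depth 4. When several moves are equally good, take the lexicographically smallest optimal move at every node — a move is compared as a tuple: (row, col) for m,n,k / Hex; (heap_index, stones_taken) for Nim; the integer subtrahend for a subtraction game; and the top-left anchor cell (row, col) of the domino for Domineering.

X's best at [X./OX/../O./OX]: (2,0)

[X./OX/../O./OX] X move#1: (0,1):-1/XX/OX/../O./OX, (2,0):+0/X./OX/X./O./OX*, (2,1):-1/X./OX/.X/O./OX, (3,1):-1/X./OX/../OX/OX
[X./OX/X./O./OX] O move#2: (0,1):+0/XO/OX/X./O./OX*, (2,1):+0/X./OX/XO/O./OX, (3,1):+0/X./OX/X./OO/OX
[XO/OX/X./O./OX] X move#3: (2,1):+0/XO/OX/XX/O./OX*, (3,1):+0/XO/OX/X./OX/OX
[XO/OX/XX/O./OX] O move#4: (3,1):+0/XO/OX/XX/OO/OX*
[XO/OX/XX/OO/OX] end (terminal +0, X#5); searched X./OX/../O./OX to 4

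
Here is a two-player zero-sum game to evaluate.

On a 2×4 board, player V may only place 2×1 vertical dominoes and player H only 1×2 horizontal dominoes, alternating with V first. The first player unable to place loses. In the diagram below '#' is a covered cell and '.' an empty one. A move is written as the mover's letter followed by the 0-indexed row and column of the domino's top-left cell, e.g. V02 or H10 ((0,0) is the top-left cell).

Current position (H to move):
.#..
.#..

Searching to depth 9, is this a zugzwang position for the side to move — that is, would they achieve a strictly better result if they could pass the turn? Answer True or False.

p1 H@[.#../.#..]: H02[.###/.#..]+1* H12[.#../.###]+1
p2 V@[.###/.#..]: V00[####/##..]-1*
p3 H@[####/##..]: H12[####/####]+1*
p4 V@[####/####] terminal -1; root [.#../.#..] d9
pass branch (V moves first from the same position):
  | p1 V@[.#../.#..]: V00[##../##..]-1 V02[.##./.##.]+1* V03[.#.#/.#.#]+1
  | p2 H@[.##./.##.] terminal -1; root [.#../.#..] d9
H moving scores +1; H passing scores -1

zugzwang(.#../.#.., H) = False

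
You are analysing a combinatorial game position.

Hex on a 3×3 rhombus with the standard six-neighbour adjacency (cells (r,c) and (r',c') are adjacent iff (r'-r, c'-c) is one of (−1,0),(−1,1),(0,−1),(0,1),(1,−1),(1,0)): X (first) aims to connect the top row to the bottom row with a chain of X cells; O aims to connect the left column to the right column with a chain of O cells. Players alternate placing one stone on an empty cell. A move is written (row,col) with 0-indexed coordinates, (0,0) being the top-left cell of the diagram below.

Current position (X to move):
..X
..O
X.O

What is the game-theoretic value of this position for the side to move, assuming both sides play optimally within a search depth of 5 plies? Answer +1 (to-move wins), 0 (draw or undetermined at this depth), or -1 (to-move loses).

p1 X@[..X/..O/X.O]: (0,0)[X.X/..O/X.O]+1* (0,1)[.XX/..O/X.O]+1 (1,0)[..X/X.O/X.O]+1 (1,1)[..X/.XO/X.O]+1 (2,1)[..X/..O/XXO]+1
p2 O@[X.X/..O/X.O]: (0,1)[XOX/..O/X.O]-1* (1,0)[X.X/O.O/X.O]-1 (1,1)[X.X/.OO/X.O]-1 (2,1)[X.X/..O/XOO]-1
p3 X@[XOX/..O/X.O]: (1,0)[XOX/X.O/X.O]+1* (1,1)[XOX/.XO/X.O]+1 (2,1)[XOX/..O/XXO]+1
p4 O@[XOX/X.O/X.O] terminal -1; root [..X/..O/X.O] d5

value(..X/..O/X.O, X) = +1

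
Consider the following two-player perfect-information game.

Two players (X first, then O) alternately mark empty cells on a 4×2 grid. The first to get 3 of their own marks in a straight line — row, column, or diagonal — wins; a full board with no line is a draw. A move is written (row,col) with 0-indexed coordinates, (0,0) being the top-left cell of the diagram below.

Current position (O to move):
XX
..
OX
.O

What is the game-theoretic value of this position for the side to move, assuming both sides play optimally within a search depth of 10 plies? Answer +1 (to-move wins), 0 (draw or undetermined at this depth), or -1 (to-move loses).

[XX/../OX/.O] O move#1: (1,0):-1/XX/O./OX/.O, (1,1):+0/XX/.O/OX/.O*, (3,0):-1/XX/../OX/OO
[XX/.O/OX/.O] X move#2: (1,0):+0/XX/XO/OX/.O*, (3,0):+0/XX/.O/OX/XO
[XX/XO/OX/.O] O move#3: (3,0):+0/XX/XO/OX/OO*
[XX/XO/OX/OO] end (terminal +0, X#4); searched XX/../OX/.O to 10

value(XX/../OX/.O, O) = 0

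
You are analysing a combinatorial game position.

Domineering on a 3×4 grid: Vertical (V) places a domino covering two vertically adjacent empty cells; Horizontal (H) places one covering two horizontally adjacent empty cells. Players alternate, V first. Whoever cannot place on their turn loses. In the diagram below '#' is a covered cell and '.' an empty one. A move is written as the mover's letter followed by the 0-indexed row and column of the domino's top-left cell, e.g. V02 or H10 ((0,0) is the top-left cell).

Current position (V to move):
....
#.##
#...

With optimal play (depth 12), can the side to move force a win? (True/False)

ply 1, V at ..../#.##/#... | V01=-1→.#../####/#...*; V11=-1→..../####/##..
ply 2, H at .#../####/#... | H02=+1→.###/####/#...*; H21=+1→.#../####/###.; H22=+1→.#../####/#.##
ply 3: .###/####/#... is terminal -1 (V); from ..../#.##/#... depth 12

V winning at [..../#.##/#...]: False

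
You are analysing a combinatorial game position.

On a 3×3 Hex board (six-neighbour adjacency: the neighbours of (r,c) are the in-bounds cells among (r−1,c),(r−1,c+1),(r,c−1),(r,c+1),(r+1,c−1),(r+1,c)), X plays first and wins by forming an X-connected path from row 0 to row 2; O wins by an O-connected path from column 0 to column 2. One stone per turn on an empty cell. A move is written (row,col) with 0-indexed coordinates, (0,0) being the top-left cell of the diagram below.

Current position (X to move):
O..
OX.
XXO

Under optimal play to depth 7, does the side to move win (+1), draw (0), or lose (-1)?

value(O../OX./XXO, X) = +1

ply 1, X at O../OX./XXO | (0,1)=+1→OX./OX./XXO*; (0,2)=+1→O.X/OX./XXO; (1,2)=+1→O../OXX/XXO
ply 2: OX./OX./XXO is terminal -1 (O); from O../OX./XXO depth 7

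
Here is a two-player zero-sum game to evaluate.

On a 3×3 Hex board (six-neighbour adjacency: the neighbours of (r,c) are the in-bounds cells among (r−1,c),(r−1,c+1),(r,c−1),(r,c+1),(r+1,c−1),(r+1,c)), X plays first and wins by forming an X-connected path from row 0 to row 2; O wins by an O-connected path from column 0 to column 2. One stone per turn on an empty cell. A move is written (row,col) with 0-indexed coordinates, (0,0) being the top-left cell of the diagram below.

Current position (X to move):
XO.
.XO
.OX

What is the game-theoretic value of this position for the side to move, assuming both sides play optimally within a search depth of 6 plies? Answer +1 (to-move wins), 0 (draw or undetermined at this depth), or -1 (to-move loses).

value(XO./.XO/.OX, X) = +1

p1 X@[XO./.XO/.OX]: (0,2)[XOX/.XO/.OX]-1 (1,0)[XO./XXO/.OX]-1 (2,0)[XO./.XO/XOX]+1*
p2 O@[XO./.XO/XOX]: (0,2)[XOO/.XO/XOX]-1* (1,0)[XO./OXO/XOX]-1
p3 X@[XOO/.XO/XOX]: (1,0)[XOO/XXO/XOX]+1*
p4 O@[XOO/XXO/XOX] terminal -1; root [XO./.XO/.OX] d6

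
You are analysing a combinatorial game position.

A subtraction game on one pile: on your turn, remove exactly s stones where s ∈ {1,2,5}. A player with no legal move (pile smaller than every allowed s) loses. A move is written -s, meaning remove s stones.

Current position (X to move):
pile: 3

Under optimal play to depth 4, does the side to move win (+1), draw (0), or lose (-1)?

ply 1, X at 3 | -1=-1→2*; -2=-1→1
ply 2, O at 2 | -1=-1→1; -2=+1→0*
ply 3: 0 is terminal -1 (X); from 3 depth 4

value(3, X) = -1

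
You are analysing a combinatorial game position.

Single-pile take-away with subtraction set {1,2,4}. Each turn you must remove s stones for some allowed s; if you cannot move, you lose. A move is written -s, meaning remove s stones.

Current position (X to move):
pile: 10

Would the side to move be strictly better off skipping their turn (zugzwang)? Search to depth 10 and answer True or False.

zugzwang(10, X) = False

[10] X move#1: -1:+1/9*, -2:-1/8, -4:+1/6
[9] O move#2: -1:-1/8*, -2:-1/7, -4:-1/5
[8] X move#3: -1:-1/7, -2:+1/6*, -4:-1/4
[6] O move#4: -1:-1/5*, -2:-1/4, -4:-1/2
[5] X move#5: -1:-1/4, -2:+1/3*, -4:-1/1
[3] O move#6: -1:-1/2*, -2:-1/1
[2] X move#7: -1:-1/1, -2:+1/0*
[0] end (terminal -1, O#8); searched 10 to 10
suppose X passes — search the same position with O to move:
pass> [10] O move#1: -1:+1/9*, -2:-1/8, -4:+1/6
pass> [9] X move#2: -1:-1/8*, -2:-1/7, -4:-1/5
pass> [8] O move#3: -1:-1/7, -2:+1/6*, -4:-1/4
pass> [6] X move#4: -1:-1/5*, -2:-1/4, -4:-1/2
pass> [5] O move#5: -1:-1/4, -2:+1/3*, -4:-1/1
pass> [3] X move#6: -1:-1/2*, -2:-1/1
pass> [2] O move#7: -1:-1/1, -2:+1/0*
pass> [0] end (terminal -1, X#8); searched 10 to 10
for X: play +1, pass -1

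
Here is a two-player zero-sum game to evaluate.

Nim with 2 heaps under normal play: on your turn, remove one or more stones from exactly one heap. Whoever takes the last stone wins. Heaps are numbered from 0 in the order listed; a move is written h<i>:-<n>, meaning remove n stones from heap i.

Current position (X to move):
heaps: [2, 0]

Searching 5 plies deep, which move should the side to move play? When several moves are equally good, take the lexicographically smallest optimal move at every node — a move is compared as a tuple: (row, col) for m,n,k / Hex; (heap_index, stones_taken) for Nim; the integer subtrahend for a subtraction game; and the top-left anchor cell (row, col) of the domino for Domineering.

X's best at [(2,0)]: h0:-2

[(2,0)] X move#1: h0:-1:-1/(1,0), h0:-2:+1/(0,0)*
[(0,0)] end (terminal -1, O#2); searched (2,0) to 5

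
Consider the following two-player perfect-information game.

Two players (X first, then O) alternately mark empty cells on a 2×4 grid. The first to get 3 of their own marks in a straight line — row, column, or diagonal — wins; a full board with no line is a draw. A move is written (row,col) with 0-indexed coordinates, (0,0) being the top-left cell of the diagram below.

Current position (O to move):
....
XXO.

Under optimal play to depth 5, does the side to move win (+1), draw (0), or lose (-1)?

value(..../XXO., O) = 0

ply 1, O at ..../XXO. | (0,0)=+0→O.../XXO.*; (0,1)=+0→.O../XXO.; (0,2)=+0→..O./XXO.; (0,3)=+0→...O/XXO.; (1,3)=+0→..../XXOO
ply 2, X at O.../XXO. | (0,1)=+0→OX../XXO.*; (0,2)=+0→O.X./XXO.; (0,3)=+0→O..X/XXO.; (1,3)=+0→O.../XXOX
ply 3, O at OX../XXO. | (0,2)=+0→OXO./XXO.*; (0,3)=+0→OX.O/XXO.; (1,3)=+0→OX../XXOO
ply 4, X at OXO./XXO. | (0,3)=+0→OXOX/XXO.*; (1,3)=+0→OXO./XXOX
ply 5, O at OXOX/XXO. | (1,3)=+0→OXOX/XXOO*
ply 6: OXOX/XXOO is terminal +0 (X); from ..../XXO. depth 5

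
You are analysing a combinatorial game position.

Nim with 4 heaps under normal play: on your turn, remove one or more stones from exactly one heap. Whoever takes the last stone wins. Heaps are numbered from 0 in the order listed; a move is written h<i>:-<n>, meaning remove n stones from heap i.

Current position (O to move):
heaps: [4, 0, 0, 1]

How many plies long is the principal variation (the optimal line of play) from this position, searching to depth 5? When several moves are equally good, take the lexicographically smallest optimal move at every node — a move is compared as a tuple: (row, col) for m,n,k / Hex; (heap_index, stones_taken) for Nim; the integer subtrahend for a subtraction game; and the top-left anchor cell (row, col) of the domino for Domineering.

ply 1, O at (4,0,0,1) | h0:-1=-1→(3,0,0,1); h0:-2=-1→(2,0,0,1); h0:-3=+1→(1,0,0,1)*; h0:-4=-1→(0,0,0,1); h3:-1=-1→(4,0,0,0)
ply 2, X at (1,0,0,1) | h0:-1=-1→(0,0,0,1)*; h3:-1=-1→(1,0,0,0)
ply 3, O at (0,0,0,1) | h3:-1=+1→(0,0,0,0)*
ply 4: (0,0,0,0) is terminal -1 (X); from (4,0,0,1) depth 5

PV length from [(4,0,0,1)]: 3 plies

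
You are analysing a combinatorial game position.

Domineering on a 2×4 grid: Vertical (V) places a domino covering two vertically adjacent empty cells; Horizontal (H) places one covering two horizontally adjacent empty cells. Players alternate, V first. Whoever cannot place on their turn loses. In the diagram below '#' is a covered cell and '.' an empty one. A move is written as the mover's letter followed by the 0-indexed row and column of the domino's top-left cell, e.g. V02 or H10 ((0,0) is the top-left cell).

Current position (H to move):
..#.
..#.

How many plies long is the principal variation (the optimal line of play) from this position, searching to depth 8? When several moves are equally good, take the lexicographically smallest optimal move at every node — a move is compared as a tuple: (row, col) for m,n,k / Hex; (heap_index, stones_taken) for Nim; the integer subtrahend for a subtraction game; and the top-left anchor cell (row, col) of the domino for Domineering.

ply 1, H at ..#./..#. | H00=+1→###./..#.*; H10=+1→..#./###.
ply 2, V at ###./..#. | V03=-1→####/..##*
ply 3, H at ####/..## | H10=+1→####/####*
ply 4: ####/#### is terminal -1 (V); from ..#./..#. depth 8

PV length from [..#./..#.]: 3 plies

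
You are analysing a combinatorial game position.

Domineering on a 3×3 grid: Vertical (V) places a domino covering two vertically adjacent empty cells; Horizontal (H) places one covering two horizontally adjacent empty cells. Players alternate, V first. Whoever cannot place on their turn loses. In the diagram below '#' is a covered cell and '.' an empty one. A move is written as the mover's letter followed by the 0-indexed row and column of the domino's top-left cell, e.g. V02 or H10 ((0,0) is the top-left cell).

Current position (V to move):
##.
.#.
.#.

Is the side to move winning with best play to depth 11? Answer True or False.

V winning at [##./.#./.#.]: True

ply 1, V at ##./.#./.#. | V02=+1→###/.##/.#.*; V10=+1→##./##./##.; V12=+1→##./.##/.##
ply 2: ###/.##/.#. is terminal -1 (H); from ##./.#./.#. depth 11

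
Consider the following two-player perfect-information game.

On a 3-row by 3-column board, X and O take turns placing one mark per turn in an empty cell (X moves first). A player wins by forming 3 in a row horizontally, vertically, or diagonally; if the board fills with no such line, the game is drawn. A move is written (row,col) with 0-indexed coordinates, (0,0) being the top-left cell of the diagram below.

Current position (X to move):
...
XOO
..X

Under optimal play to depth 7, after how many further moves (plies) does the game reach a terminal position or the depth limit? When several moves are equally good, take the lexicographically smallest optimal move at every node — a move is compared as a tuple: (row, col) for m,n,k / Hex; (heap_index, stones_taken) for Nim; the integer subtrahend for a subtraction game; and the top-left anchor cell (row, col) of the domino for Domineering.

p1 X@[.../XOO/..X]: (0,0)[X../XOO/..X]+0 (0,1)[.X./XOO/..X]+0 (0,2)[..X/XOO/..X]+0 (2,0)[.../XOO/X.X]+1* (2,1)[.../XOO/.XX]+0
p2 O@[.../XOO/X.X]: (0,0)[O../XOO/X.X]-1* (0,1)[.O./XOO/X.X]-1 (0,2)[..O/XOO/X.X]-1 (2,1)[.../XOO/XOX]-1
p3 X@[O../XOO/X.X]: (0,1)[OX./XOO/X.X]+0 (0,2)[O.X/XOO/X.X]+0 (2,1)[O../XOO/XXX]+1*
p4 O@[O../XOO/XXX] terminal -1; root [.../XOO/..X] d7

PV length from [.../XOO/..X]: 3 plies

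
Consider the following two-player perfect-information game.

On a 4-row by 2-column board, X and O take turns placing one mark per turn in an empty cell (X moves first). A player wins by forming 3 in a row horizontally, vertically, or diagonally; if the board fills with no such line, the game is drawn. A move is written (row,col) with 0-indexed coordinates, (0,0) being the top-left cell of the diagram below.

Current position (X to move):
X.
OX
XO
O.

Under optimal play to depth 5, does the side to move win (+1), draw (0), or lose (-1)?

p1 X@[X./OX/XO/O.]: (0,1)[XX/OX/XO/O.]+0* (3,1)[X./OX/XO/OX]+0
p2 O@[XX/OX/XO/O.]: (3,1)[XX/OX/XO/OO]+0*
p3 X@[XX/OX/XO/OO] terminal +0; root [X./OX/XO/O.] d5

value(X./OX/XO/O., X) = 0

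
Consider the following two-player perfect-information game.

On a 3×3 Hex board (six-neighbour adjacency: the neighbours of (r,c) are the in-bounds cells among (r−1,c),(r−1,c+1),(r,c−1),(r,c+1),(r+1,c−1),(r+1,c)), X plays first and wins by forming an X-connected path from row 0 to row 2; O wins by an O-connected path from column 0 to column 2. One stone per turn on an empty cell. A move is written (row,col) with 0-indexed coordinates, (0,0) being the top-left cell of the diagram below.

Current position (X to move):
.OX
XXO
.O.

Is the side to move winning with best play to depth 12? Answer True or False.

[.OX/XXO/.O.] X move#1: (0,0):-1/XOX/XXO/.O., (2,0):+1/.OX/XXO/XO.*, (2,2):-1/.OX/XXO/.OX
[.OX/XXO/XO.] end (terminal -1, O#2); searched .OX/XXO/.O. to 12

X winning at [.OX/XXO/.O.]: True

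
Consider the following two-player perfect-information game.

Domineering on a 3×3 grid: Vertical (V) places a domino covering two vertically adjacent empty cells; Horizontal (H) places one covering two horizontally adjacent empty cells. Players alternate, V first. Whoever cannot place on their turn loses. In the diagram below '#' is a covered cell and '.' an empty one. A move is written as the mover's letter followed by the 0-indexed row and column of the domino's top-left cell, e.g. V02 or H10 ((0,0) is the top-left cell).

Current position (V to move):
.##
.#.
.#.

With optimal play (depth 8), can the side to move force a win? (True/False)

p1 V@[.##/.#./.#.]: V00[###/##./.#.]+1* V10[.##/##./##.]+1 V12[.##/.##/.##]+1
p2 H@[###/##./.#.] terminal -1; root [.##/.#./.#.] d8

V winning at [.##/.#./.#.]: True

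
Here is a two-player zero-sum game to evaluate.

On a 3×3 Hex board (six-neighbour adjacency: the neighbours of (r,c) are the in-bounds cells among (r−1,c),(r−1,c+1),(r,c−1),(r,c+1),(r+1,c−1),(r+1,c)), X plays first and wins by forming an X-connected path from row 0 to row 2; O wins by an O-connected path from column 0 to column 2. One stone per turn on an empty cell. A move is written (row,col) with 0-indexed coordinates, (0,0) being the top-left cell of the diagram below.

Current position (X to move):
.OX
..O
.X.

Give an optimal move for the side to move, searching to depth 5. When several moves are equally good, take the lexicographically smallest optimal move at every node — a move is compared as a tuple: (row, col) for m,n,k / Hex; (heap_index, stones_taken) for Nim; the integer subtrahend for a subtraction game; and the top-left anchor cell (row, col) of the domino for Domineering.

p1 X@[.OX/..O/.X.]: (0,0)[XOX/..O/.X.]-1 (1,0)[.OX/X.O/.X.]-1 (1,1)[.OX/.XO/.X.]+1* (2,0)[.OX/..O/XX.]-1 (2,2)[.OX/..O/.XX]-1
p2 O@[.OX/.XO/.X.] terminal -1; root [.OX/..O/.X.] d5

X's best at [.OX/..O/.X.]: (1,1)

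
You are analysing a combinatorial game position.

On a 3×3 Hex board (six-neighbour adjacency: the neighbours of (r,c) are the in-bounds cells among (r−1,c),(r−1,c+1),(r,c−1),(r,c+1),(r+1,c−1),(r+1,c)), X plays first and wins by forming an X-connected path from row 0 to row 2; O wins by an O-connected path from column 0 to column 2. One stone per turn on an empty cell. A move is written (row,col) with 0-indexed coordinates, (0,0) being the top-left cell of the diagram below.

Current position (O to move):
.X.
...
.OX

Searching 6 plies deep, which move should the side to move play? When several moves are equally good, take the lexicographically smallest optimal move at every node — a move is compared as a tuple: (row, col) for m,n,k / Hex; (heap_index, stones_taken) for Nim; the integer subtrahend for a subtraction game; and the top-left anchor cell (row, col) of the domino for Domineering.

[.X./.../.OX] O move#1: (0,0):-1/OX./.../.OX, (0,2):-1/.XO/.../.OX, (1,0):-1/.X./O../.OX, (1,1):+1/.X./.O./.OX*, (1,2):-1/.X./..O/.OX, (2,0):-1/.X./.../OOX
[.X./.O./.OX] X move#2: (0,0):-1/XX./.O./.OX*, (0,2):-1/.XX/.O./.OX, (1,0):-1/.X./XO./.OX, (1,2):-1/.X./.OX/.OX, (2,0):-1/.X./.O./XOX
[XX./.O./.OX] O move#3: (0,2):+1/XXO/.O./.OX*, (1,0):+1/XX./OO./.OX, (1,2):+1/XX./.OO/.OX, (2,0):+1/XX./.O./OOX
[XXO/.O./.OX] X move#4: (1,0):-1/XXO/XO./.OX*, (1,2):-1/XXO/.OX/.OX, (2,0):-1/XXO/.O./XOX
[XXO/XO./.OX] O move#5: (1,2):-1/XXO/XOO/.OX, (2,0):+1/XXO/XO./OOX*
[XXO/XO./OOX] end (terminal -1, X#6); searched .X./.../.OX to 6

O's best at [.X./.../.OX]: (1,1)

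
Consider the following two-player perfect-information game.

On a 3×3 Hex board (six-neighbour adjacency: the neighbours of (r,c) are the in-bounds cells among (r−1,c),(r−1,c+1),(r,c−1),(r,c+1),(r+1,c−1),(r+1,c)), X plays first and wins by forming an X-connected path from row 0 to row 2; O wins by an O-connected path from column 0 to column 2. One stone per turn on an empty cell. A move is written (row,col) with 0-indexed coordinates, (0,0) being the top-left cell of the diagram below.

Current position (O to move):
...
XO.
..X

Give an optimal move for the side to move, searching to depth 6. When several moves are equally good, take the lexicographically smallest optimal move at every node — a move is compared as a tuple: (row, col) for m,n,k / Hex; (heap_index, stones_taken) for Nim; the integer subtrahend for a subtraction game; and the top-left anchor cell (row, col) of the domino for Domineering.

ply 1, O at .../XO./..X | (0,0)=+1→O../XO./..X*; (0,1)=+1→.O./XO./..X; (0,2)=-1→..O/XO./..X; (1,2)=-1→.../XOO/..X; (2,0)=+1→.../XO./O.X; (2,1)=-1→.../XO./.OX
ply 2, X at O../XO./..X | (0,1)=-1→OX./XO./..X*; (0,2)=-1→O.X/XO./..X; (1,2)=-1→O../XOX/..X; (2,0)=-1→O../XO./X.X; (2,1)=-1→O../XO./.XX
ply 3, O at OX./XO./..X | (0,2)=-1→OXO/XO./..X; (1,2)=-1→OX./XOO/..X; (2,0)=+1→OX./XO./O.X*; (2,1)=-1→OX./XO./.OX
ply 4, X at OX./XO./O.X | (0,2)=-1→OXX/XO./O.X*; (1,2)=-1→OX./XOX/O.X; (2,1)=-1→OX./XO./OXX
ply 5, O at OXX/XO./O.X | (1,2)=+1→OXX/XOO/O.X*; (2,1)=-1→OXX/XO./OOX
ply 6: OXX/XOO/O.X is terminal -1 (X); from .../XO./..X depth 6

O's best at [.../XO./..X]: (0,0)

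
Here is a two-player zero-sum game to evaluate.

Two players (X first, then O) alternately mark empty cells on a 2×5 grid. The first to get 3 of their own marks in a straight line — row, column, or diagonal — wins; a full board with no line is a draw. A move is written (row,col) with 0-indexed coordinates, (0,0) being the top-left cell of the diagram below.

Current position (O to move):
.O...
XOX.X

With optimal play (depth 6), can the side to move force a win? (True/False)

ply 1, O at .O.../XOX.X | (0,0)=-1→OO.../XOX.X; (0,2)=-1→.OO../XOX.X; (0,3)=-1→.O.O./XOX.X; (0,4)=-1→.O..O/XOX.X; (1,3)=+0→.O.../XOXOX*
ply 2, X at .O.../XOXOX | (0,0)=+0→XO.../XOXOX*; (0,2)=+0→.OX../XOXOX; (0,3)=+0→.O.X./XOXOX; (0,4)=-1→.O..X/XOXOX
ply 3, O at XO.../XOXOX | (0,2)=+0→XOO../XOXOX*; (0,3)=+0→XO.O./XOXOX; (0,4)=+0→XO..O/XOXOX
ply 4, X at XOO../XOXOX | (0,3)=+0→XOOX./XOXOX*; (0,4)=-1→XOO.X/XOXOX
ply 5, O at XOOX./XOXOX | (0,4)=+0→XOOXO/XOXOX*
ply 6: XOOXO/XOXOX is terminal +0 (X); from .O.../XOX.X depth 6

O winning at [.O.../XOX.X]: False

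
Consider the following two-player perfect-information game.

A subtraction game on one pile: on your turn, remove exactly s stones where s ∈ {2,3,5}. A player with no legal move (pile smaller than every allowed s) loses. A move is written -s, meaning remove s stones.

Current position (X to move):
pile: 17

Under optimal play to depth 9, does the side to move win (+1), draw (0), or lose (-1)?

value(17, X) = +1

p1 X@[17]: -2[15]+1* -3[14]+1 -5[12]-1
p2 O@[15]: -2[13]-1* -3[12]-1 -5[10]-1
p3 X@[13]: -2[11]-1 -3[10]-1 -5[8]+1*
p4 O@[8]: -2[6]-1* -3[5]-1 -5[3]-1
p5 X@[6]: -2[4]-1 -3[3]-1 -5[1]+1*
p6 O@[1] terminal -1; root [17] d9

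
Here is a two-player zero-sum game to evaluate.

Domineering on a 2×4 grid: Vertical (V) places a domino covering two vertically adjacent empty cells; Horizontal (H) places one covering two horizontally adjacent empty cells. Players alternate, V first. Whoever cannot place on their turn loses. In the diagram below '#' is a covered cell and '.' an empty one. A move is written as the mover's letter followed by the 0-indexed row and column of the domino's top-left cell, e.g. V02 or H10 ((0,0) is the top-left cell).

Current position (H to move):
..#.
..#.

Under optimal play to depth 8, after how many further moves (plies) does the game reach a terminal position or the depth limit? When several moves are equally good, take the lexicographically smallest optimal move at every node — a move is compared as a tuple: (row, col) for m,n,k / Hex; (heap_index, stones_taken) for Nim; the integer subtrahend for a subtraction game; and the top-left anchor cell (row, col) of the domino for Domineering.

[..#./..#.] H move#1: H00:+1/###./..#.*, H10:+1/..#./###.
[###./..#.] V move#2: V03:-1/####/..##*
[####/..##] H move#3: H10:+1/####/####*
[####/####] end (terminal -1, V#4); searched ..#./..#. to 8

PV length from [..#./..#.]: 3 plies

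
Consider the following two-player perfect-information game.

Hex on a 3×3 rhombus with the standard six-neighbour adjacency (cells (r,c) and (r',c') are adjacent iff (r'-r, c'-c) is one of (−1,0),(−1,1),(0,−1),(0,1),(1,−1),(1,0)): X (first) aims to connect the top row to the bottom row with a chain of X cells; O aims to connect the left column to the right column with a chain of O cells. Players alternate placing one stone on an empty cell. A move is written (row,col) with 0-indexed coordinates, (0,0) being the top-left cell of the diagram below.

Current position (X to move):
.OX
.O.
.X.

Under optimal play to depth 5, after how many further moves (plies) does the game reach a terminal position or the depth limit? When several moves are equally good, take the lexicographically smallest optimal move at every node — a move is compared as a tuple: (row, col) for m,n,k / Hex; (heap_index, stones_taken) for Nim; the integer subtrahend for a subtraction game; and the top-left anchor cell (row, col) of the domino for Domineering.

p1 X@[.OX/.O./.X.]: (0,0)[XOX/.O./.X.]-1 (1,0)[.OX/XO./.X.]-1 (1,2)[.OX/.OX/.X.]+1* (2,0)[.OX/.O./XX.]-1 (2,2)[.OX/.O./.XX]-1
p2 O@[.OX/.OX/.X.] terminal -1; root [.OX/.O./.X.] d5

PV length from [.OX/.O./.X.]: 1 ply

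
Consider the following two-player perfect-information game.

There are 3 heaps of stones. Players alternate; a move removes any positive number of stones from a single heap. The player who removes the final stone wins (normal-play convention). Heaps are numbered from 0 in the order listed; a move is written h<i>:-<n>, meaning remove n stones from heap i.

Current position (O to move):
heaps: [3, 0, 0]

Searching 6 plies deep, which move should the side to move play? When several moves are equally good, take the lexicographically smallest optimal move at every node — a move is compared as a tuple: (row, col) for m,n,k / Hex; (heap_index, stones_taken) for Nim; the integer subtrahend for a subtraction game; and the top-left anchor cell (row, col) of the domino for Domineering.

p1 O@[(3,0,0)]: h0:-1[(2,0,0)]-1 h0:-2[(1,0,0)]-1 h0:-3[(0,0,0)]+1*
p2 X@[(0,0,0)] terminal -1; root [(3,0,0)] d6

O's best at [(3,0,0)]: h0:-3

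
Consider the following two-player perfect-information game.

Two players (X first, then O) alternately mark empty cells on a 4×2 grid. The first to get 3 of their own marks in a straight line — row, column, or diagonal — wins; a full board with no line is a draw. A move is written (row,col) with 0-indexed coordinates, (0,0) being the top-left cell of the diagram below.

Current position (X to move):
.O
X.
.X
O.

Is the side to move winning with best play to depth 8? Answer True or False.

ply 1, X at .O/X./.X/O. | (0,0)=+0→XO/X./.X/O.*; (1,1)=+0→.O/XX/.X/O.; (2,0)=+0→.O/X./XX/O.; (3,1)=+0→.O/X./.X/OX
ply 2, O at XO/X./.X/O. | (1,1)=-1→XO/XO/.X/O.; (2,0)=+0→XO/X./OX/O.*; (3,1)=-1→XO/X./.X/OO
ply 3, X at XO/X./OX/O. | (1,1)=+0→XO/XX/OX/O.*; (3,1)=+0→XO/X./OX/OX
ply 4, O at XO/XX/OX/O. | (3,1)=+0→XO/XX/OX/OO*
ply 5: XO/XX/OX/OO is terminal +0 (X); from .O/X./.X/O. depth 8

X winning at [.O/X./.X/O.]: False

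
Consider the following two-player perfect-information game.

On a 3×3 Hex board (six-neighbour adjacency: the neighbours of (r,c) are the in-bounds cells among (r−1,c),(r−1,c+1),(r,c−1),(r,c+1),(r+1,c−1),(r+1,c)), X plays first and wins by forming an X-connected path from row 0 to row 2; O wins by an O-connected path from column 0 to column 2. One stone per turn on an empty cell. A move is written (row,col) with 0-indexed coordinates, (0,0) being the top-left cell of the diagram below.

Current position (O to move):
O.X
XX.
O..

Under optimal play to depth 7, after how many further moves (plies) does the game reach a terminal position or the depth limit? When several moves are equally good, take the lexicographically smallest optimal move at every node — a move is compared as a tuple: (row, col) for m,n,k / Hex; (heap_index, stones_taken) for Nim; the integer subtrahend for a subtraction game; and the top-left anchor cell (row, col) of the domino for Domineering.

[O.X/XX./O..] O move#1: (0,1):-1/OOX/XX./O.., (1,2):-1/O.X/XXO/O.., (2,1):+1/O.X/XX./OO.*, (2,2):-1/O.X/XX./O.O
[O.X/XX./OO.] X move#2: (0,1):-1/OXX/XX./OO.*, (1,2):-1/O.X/XXX/OO., (2,2):-1/O.X/XX./OOX
[OXX/XX./OO.] O move#3: (1,2):+1/OXX/XXO/OO.*, (2,2):+1/OXX/XX./OOO
[OXX/XXO/OO.] end (terminal -1, X#4); searched O.X/XX./O.. to 7

PV length from [O.X/XX./O..]: 3 plies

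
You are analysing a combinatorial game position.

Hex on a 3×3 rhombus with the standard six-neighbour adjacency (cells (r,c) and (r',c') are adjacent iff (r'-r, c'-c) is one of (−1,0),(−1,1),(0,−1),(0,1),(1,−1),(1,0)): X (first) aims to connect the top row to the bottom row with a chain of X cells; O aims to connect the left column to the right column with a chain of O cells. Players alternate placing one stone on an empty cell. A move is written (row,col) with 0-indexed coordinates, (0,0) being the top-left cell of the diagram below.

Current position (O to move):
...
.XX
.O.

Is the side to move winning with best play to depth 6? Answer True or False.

O winning at [.../.XX/.O.]: False

[.../.XX/.O.] O move#1: (0,0):-1/O../.XX/.O.*, (0,1):-1/.O./.XX/.O., (0,2):-1/..O/.XX/.O., (1,0):-1/.../OXX/.O., (2,0):-1/.../.XX/OO., (2,2):-1/.../.XX/.OO
[O../.XX/.O.] X move#2: (0,1):+1/OX./.XX/.O.*, (0,2):+1/O.X/.XX/.O., (1,0):+1/O../XXX/.O., (2,0):+1/O../.XX/XO., (2,2):+1/O../.XX/.OX
[OX./.XX/.O.] O move#3: (0,2):-1/OXO/.XX/.O.*, (1,0):-1/OX./OXX/.O., (2,0):-1/OX./.XX/OO., (2,2):-1/OX./.XX/.OO
[OXO/.XX/.O.] X move#4: (1,0):+1/OXO/XXX/.O.*, (2,0):+1/OXO/.XX/XO., (2,2):+1/OXO/.XX/.OX
[OXO/XXX/.O.] O move#5: (2,0):-1/OXO/XXX/OO.*, (2,2):-1/OXO/XXX/.OO
[OXO/XXX/OO.] X move#6: (2,2):+1/OXO/XXX/OOX*
[OXO/XXX/OOX] end (terminal -1, O#7); searched .../.XX/.O. to 6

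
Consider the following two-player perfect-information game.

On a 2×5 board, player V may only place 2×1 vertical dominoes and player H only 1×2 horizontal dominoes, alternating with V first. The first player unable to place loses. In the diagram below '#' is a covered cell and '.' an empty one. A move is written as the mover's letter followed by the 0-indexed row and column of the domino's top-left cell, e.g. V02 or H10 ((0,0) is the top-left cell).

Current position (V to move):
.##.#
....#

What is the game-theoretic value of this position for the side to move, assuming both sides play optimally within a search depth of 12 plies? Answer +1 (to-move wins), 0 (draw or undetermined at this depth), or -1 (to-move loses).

value(.##.#/....#, V) = -1

ply 1, V at .##.#/....# | V00=-1→###.#/#...#*; V03=-1→.####/...##
ply 2, H at ###.#/#...# | H11=-1→###.#/###.#; H12=+1→###.#/#.###*
ply 3: ###.#/#.### is terminal -1 (V); from .##.#/....# depth 12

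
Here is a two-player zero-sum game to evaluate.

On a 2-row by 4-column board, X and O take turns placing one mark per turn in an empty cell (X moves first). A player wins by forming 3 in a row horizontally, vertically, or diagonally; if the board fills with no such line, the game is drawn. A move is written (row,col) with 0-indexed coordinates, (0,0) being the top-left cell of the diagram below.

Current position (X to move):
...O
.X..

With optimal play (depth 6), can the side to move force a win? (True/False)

[...O/.X..] X move#1: (0,0):+0/X..O/.X.., (0,1):+0/.X.O/.X.., (0,2):+0/..XO/.X.., (1,0):+0/...O/XX.., (1,2):+1/...O/.XX.*, (1,3):+0/...O/.X.X
[...O/.XX.] O move#2: (0,0):-1/O..O/.XX.*, (0,1):-1/.O.O/.XX., (0,2):-1/..OO/.XX., (1,0):-1/...O/OXX., (1,3):-1/...O/.XXO
[O..O/.XX.] X move#3: (0,1):+1/OX.O/.XX.*, (0,2):+1/O.XO/.XX., (1,0):+1/O..O/XXX., (1,3):+1/O..O/.XXX
[OX.O/.XX.] O move#4: (0,2):-1/OXOO/.XX.*, (1,0):-1/OX.O/OXX., (1,3):-1/OX.O/.XXO
[OXOO/.XX.] X move#5: (1,0):+1/OXOO/XXX.*, (1,3):+1/OXOO/.XXX
[OXOO/XXX.] end (terminal -1, O#6); searched ...O/.X.. to 6

X winning at [...O/.X..]: True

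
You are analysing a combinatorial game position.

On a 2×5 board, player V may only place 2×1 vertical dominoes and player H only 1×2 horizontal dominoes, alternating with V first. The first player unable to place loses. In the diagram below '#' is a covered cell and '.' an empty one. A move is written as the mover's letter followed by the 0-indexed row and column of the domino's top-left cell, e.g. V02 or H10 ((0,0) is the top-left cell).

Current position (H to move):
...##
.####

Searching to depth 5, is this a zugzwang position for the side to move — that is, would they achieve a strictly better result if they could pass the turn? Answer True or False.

zugzwang(...##/.####, H) = False

ply 1, H at ...##/.#### | H00=+1→##.##/.####*; H01=-1→.####/.####
ply 2: ##.##/.#### is terminal -1 (V); from ...##/.#### depth 5
if H skipped the turn, V would face:
~ ply 1, V at ...##/.#### | V00=-1→#..##/#####*
~ ply 2, H at #..##/##### | H01=+1→#####/#####*
~ ply 3: #####/##### is terminal -1 (V); from ...##/.#### depth 5
compare (H): move=+1 vs pass=+1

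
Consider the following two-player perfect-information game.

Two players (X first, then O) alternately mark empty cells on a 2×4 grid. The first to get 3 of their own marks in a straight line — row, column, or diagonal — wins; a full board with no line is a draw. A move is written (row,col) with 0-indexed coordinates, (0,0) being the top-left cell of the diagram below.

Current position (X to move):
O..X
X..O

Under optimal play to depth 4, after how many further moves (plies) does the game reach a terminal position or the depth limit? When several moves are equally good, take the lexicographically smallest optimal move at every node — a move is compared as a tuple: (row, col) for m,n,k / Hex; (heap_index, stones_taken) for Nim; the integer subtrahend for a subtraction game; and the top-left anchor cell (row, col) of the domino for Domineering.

PV length from [O..X/X..O]: 4 plies

ply 1, X at O..X/X..O | (0,1)=+0→OX.X/X..O*; (0,2)=+0→O.XX/X..O; (1,1)=+0→O..X/XX.O; (1,2)=+0→O..X/X.XO
ply 2, O at OX.X/X..O | (0,2)=+0→OXOX/X..O*; (1,1)=-1→OX.X/XO.O; (1,2)=-1→OX.X/X.OO
ply 3, X at OXOX/X..O | (1,1)=+0→OXOX/XX.O*; (1,2)=+0→OXOX/X.XO
ply 4, O at OXOX/XX.O | (1,2)=+0→OXOX/XXOO*
ply 5: OXOX/XXOO is terminal +0 (X); from O..X/X..O depth 4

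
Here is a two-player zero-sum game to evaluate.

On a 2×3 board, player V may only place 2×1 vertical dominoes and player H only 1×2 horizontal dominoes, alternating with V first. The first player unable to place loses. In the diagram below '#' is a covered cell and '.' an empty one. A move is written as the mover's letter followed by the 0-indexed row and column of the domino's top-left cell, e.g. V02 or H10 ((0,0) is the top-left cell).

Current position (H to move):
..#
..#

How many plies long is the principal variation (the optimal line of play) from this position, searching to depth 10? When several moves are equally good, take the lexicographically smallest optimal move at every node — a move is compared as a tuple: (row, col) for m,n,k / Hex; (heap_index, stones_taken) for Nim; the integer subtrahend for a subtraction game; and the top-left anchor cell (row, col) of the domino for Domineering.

p1 H@[..#/..#]: H00[###/..#]+1* H10[..#/###]+1
p2 V@[###/..#] terminal -1; root [..#/..#] d10

PV length from [..#/..#]: 1 ply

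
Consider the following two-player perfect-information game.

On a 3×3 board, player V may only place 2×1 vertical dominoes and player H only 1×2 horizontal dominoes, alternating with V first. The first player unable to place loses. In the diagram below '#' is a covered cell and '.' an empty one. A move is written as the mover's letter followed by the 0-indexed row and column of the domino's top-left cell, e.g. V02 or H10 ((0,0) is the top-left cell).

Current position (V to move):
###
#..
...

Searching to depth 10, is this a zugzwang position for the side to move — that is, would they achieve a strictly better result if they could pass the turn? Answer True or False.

zugzwang(###/#../..., V) = False

ply 1, V at ###/#../... | V11=+1→###/##./.#.*; V12=-1→###/#.#/..#
ply 2: ###/##./.#. is terminal -1 (H); from ###/#../... depth 10
suppose V passes — search the same position with H to move:
pass> ply 1, H at ###/#../... | H11=+1→###/###/...*; H20=-1→###/#../##.; H21=+1→###/#../.##
pass> ply 2: ###/###/... is terminal -1 (V); from ###/#../... depth 10
for V: play +1, pass -1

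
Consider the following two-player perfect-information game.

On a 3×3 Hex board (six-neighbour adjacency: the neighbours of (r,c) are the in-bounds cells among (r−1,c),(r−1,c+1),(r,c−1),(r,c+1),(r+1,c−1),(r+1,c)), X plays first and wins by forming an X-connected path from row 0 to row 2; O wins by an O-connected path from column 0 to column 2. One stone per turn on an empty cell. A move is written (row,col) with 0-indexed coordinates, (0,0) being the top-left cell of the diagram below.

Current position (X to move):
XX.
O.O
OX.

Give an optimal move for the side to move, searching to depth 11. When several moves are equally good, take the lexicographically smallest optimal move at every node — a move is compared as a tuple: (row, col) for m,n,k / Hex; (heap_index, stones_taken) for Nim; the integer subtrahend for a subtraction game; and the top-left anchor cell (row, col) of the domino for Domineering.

[XX./O.O/OX.] X move#1: (0,2):-1/XXX/O.O/OX., (1,1):+1/XX./OXO/OX.*, (2,2):-1/XX./O.O/OXX
[XX./OXO/OX.] end (terminal -1, O#2); searched XX./O.O/OX. to 11

X's best at [XX./O.O/OX.]: (1,1)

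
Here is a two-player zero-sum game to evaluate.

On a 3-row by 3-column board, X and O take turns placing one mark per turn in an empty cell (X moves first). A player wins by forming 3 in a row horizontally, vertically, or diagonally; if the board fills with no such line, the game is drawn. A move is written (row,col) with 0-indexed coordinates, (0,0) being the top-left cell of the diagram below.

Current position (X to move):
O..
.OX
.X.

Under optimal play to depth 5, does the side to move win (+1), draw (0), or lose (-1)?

value(O../.OX/.X., X) = +1

ply 1, X at O../.OX/.X. | (0,1)=-1→OX./.OX/.X.; (0,2)=-1→O.X/.OX/.X.; (1,0)=-1→O../XOX/.X.; (2,0)=-1→O../.OX/XX.; (2,2)=+1→O../.OX/.XX*
ply 2, O at O../.OX/.XX | (0,1)=-1→OO./.OX/.XX*; (0,2)=-1→O.O/.OX/.XX; (1,0)=-1→O../OOX/.XX; (2,0)=-1→O../.OX/OXX
ply 3, X at OO./.OX/.XX | (0,2)=+1→OOX/.OX/.XX*; (1,0)=-1→OO./XOX/.XX; (2,0)=+1→OO./.OX/XXX
ply 4: OOX/.OX/.XX is terminal -1 (O); from O../.OX/.X. depth 5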